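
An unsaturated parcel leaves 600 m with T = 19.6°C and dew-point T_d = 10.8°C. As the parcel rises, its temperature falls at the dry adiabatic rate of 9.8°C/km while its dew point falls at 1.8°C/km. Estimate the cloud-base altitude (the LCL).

T and T_d converge at 9.8 − 1.8 = 8°C per km
Height above start = (19.6 − 10.8) / 8 = 1.1 km
LCL altitude = 600 m + 1100 m = 1700 m

1700 m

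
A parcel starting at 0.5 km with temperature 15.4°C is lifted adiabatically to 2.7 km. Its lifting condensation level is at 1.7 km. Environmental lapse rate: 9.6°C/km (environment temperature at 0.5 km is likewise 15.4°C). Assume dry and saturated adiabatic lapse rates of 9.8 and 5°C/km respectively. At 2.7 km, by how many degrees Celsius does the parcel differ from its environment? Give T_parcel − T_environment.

Parcel:
  500 → 1700 m (dry, 9.8°C/km): ΔT = -9.8 × 1.2 = -11.76°C → T = 3.64°C
  1700 → 2700 m (saturated, 5°C/km): ΔT = -5 × 1 = -5°C → T = -1.36°C
Environment:
  500 → 2700 m (environment, 9.6°C/km): ΔT = -9.6 × 2.2 = -21.12°C → T = -5.72°C
T_parcel − T_env = -1.36 − (-5.72) = +4.36°C

+4.36°C (parcel warmer than environment)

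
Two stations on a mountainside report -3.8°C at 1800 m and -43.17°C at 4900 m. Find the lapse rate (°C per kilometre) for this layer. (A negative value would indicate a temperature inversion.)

Γ = −ΔT/Δz = (-3.8 − (-43.17)) / (4900 − 1800) m
  = 39.37°C / 3.1 km = 12.7°C/km

12.7°C/km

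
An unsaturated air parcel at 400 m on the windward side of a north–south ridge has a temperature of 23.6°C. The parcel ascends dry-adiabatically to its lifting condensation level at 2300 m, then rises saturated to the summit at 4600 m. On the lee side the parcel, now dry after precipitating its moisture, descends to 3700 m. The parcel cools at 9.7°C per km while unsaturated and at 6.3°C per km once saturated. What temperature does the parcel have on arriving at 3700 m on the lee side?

Dry to 2300 m: -9.7 × 1.9 km = -18.43°C, so T = 5.17°C.
Saturated to 4600 m: -6.3 × 2.3 km = -14.49°C, so T = -9.32°C.
Dry descent to 3700 m: +9.7 × 0.9 km = +8.73°C, so T = -0.59°C.

-0.59°C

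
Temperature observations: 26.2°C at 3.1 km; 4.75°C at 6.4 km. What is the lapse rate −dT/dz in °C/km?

6.5°C/km

Γ = −ΔT/Δz = (26.2 − 4.75) / (6400 − 3100) m
  = 21.45°C / 3.3 km = 6.5°C/km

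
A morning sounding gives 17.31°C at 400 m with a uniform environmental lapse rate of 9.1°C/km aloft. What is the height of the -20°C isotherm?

4500 m

Height above start = (17.31 − (-20)) / 9.1 = 4.1 km
Altitude = 400 m + 4100 m = 4500 m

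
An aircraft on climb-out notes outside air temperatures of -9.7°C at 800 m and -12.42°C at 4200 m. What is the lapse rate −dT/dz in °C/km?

Γ = −ΔT/Δz = (-9.7 − (-12.42)) / (4200 − 800) m
  = 2.72°C / 3.4 km = 0.8°C/km

0.8°C/km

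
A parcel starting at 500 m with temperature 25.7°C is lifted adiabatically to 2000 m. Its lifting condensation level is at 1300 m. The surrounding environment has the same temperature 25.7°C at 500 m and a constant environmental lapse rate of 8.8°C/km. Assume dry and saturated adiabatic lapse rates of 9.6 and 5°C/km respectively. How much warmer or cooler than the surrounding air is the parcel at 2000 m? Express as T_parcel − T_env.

+2.02°C (parcel warmer than environment)

Parcel:
  500–1300 m, dry: Δz = 0.8 km ⇒ ΔT = -7.68°C; T = 18.02°C
  1300–2000 m, saturated: Δz = 0.7 km ⇒ ΔT = -3.5°C; T = 14.52°C
Environment:
  500–2000 m, environment: Δz = 1.5 km ⇒ ΔT = -13.2°C; T = 12.5°C
T_parcel − T_env = 14.52 − 12.5 = +2.02°C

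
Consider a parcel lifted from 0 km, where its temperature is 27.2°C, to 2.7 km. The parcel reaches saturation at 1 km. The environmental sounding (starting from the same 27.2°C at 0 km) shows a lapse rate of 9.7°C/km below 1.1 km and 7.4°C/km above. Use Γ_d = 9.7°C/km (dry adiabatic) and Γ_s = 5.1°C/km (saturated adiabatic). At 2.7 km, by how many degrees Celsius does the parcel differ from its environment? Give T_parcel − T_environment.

+4.14°C (parcel warmer than environment)

Parcel:
  0 → 1000 m (dry, 9.7°C/km): ΔT = -9.7 × 1 = -9.7°C → T = 17.5°C
  1000 → 2700 m (saturated, 5.1°C/km): ΔT = -5.1 × 1.7 = -8.67°C → T = 8.83°C
Environment:
  0 → 1100 m (environment, lower layer, 9.7°C/km): ΔT = -9.7 × 1.1 = -10.67°C → T = 16.53°C
  1100 → 2700 m (environment, upper layer, 7.4°C/km): ΔT = -7.4 × 1.6 = -11.84°C → T = 4.69°C
T_parcel − T_env = 8.83 − 4.69 = +4.14°C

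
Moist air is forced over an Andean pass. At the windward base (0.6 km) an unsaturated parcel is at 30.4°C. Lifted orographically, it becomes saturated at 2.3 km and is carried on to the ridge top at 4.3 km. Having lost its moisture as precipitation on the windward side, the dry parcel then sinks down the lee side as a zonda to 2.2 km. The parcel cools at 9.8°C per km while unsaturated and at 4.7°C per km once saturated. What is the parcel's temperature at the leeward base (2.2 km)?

24.92°C

Dry to 2300 m: -9.8 × 1.7 km = -16.66°C, so T = 13.74°C.
Saturated to 4300 m: -4.7 × 2 km = -9.4°C, so T = 4.34°C.
Dry descent to 2200 m: +9.8 × 2.1 km = +20.58°C, so T = 24.92°C.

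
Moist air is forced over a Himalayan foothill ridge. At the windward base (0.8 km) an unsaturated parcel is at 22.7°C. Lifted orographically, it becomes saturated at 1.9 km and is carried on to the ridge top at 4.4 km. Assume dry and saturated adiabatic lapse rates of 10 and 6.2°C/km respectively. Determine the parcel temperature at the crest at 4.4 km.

-3.8°C

From 800 m to 1900 m (dry): cools by 10 × 1.1 = 11°C, giving 11.7°C.
From 1900 m to 4400 m (saturated): cools by 6.2 × 2.5 = 15.5°C, giving -3.8°C.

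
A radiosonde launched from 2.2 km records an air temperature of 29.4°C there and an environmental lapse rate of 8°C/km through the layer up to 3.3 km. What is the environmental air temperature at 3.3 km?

Environmental to 3300 m: -8 × 1.1 km = -8.8°C, so T = 20.6°C.

20.6°C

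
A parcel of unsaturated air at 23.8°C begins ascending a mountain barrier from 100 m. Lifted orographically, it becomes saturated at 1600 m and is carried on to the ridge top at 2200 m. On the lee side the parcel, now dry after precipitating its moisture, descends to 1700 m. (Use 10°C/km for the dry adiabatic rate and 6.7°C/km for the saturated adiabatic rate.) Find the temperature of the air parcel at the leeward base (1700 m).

9.78°C

100–1600 m, dry: Δz = 1.5 km ⇒ ΔT = -15°C; T = 8.8°C
1600–2200 m, saturated: Δz = 0.6 km ⇒ ΔT = -4.02°C; T = 4.78°C
2200–1700 m, dry descent: Δz = 0.5 km ⇒ ΔT = +5°C; T = 9.78°C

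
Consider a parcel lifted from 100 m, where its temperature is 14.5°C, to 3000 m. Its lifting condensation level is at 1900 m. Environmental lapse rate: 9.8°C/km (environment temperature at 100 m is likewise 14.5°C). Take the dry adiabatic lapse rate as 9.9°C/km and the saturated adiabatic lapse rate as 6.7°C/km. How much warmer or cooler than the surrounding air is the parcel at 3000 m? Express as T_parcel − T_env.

+3.23°C (parcel warmer than environment)

Parcel:
  From 100 m to 1900 m (dry): cools by 9.9 × 1.8 = 17.82°C, giving -3.32°C.
  From 1900 m to 3000 m (saturated): cools by 6.7 × 1.1 = 7.37°C, giving -10.69°C.
Environment:
  From 100 m to 3000 m (environment): cools by 9.8 × 2.9 = 28.42°C, giving -13.92°C.
T_parcel − T_env = -10.69 − (-13.92) = +3.23°C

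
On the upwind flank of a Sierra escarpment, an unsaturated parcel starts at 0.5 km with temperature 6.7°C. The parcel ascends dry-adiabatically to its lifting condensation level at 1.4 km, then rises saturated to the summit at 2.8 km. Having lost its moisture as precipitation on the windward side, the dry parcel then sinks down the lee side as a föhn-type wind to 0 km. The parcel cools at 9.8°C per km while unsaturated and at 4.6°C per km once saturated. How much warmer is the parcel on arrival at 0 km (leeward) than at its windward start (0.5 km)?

From 500 m to 1400 m (dry): cools by 9.8 × 0.9 = 8.82°C, giving -2.12°C.
From 1400 m to 2800 m (saturated): cools by 4.6 × 1.4 = 6.44°C, giving -8.56°C.
From 2800 m to 0 m (dry descent): warms by 9.8 × 2.8 = 27.44°C, giving 18.88°C.
Net change vs windward start: 18.88 − 6.7 = +12.18°C

+12.18°C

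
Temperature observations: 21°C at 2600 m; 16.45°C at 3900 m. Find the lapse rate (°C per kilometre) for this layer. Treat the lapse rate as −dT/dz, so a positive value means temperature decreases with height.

Γ = −ΔT/Δz = (21 − 16.45) / (3900 − 2600) m
  = 4.55°C / 1.3 km = 3.5°C/km

3.5°C/km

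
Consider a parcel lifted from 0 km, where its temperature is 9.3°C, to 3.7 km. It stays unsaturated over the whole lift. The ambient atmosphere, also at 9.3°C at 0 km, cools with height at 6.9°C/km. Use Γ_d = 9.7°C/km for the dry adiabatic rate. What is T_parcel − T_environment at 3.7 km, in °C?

-10.36°C (parcel cooler than environment)

Parcel:
  From 0 m to 3700 m (dry): cools by 9.7 × 3.7 = 35.89°C, giving -26.59°C.
Environment:
  From 0 m to 3700 m (environment): cools by 6.9 × 3.7 = 25.53°C, giving -16.23°C.
T_parcel − T_env = -26.59 − (-16.23) = -10.36°C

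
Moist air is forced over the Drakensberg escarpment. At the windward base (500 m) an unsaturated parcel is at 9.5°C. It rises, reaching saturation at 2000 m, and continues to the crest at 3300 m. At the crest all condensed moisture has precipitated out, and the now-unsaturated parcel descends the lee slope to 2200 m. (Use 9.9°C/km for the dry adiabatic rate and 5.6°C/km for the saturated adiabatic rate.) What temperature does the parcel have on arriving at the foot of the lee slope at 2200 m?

From 500 m to 2000 m (dry): cools by 9.9 × 1.5 = 14.85°C, giving -5.35°C.
From 2000 m to 3300 m (saturated): cools by 5.6 × 1.3 = 7.28°C, giving -12.63°C.
From 3300 m to 2200 m (dry descent): warms by 9.9 × 1.1 = 10.89°C, giving -1.74°C.

-1.74°C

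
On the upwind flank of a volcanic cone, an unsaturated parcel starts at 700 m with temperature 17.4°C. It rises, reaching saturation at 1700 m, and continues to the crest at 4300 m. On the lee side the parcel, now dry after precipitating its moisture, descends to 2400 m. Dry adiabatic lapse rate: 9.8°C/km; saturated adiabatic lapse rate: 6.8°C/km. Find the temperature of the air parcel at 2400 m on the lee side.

8.54°C

Dry to 1700 m: -9.8 × 1 km = -9.8°C, so T = 7.6°C.
Saturated to 4300 m: -6.8 × 2.6 km = -17.68°C, so T = -10.08°C.
Dry descent to 2400 m: +9.8 × 1.9 km = +18.62°C, so T = 8.54°C.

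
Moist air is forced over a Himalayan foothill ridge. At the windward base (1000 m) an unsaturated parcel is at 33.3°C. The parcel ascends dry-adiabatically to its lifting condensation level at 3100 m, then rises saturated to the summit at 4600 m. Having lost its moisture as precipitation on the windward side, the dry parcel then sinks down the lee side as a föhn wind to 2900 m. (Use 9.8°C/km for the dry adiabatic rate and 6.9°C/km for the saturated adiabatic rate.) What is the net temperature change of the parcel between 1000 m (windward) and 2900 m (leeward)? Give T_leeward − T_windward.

-14.27°C

From 1000 m to 3100 m (dry): cools by 9.8 × 2.1 = 20.58°C, giving 12.72°C.
From 3100 m to 4600 m (saturated): cools by 6.9 × 1.5 = 10.35°C, giving 2.37°C.
From 4600 m to 2900 m (dry descent): warms by 9.8 × 1.7 = 16.66°C, giving 19.03°C.
Net change vs windward start: 19.03 − 33.3 = -14.27°C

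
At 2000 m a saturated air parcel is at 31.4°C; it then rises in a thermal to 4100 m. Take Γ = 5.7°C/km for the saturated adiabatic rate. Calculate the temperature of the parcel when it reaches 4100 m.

From 2000 m to 4100 m (saturated adiabatic): cools by 5.7 × 2.1 = 11.97°C, giving 19.43°C.

19.43°C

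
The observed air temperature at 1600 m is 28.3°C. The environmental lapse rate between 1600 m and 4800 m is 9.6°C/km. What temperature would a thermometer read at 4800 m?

Environmental to 4800 m: -9.6 × 3.2 km = -30.72°C, so T = -2.42°C.

-2.42°C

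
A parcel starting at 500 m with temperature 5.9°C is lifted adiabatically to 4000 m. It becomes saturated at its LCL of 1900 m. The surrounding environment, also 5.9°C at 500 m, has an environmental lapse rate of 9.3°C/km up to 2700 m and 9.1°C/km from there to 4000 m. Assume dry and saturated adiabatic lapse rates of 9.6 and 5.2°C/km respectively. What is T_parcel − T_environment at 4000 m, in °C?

+7.93°C (parcel warmer than environment)

Parcel:
  From 500 m to 1900 m (dry): cools by 9.6 × 1.4 = 13.44°C, giving -7.54°C.
  From 1900 m to 4000 m (saturated): cools by 5.2 × 2.1 = 10.92°C, giving -18.46°C.
Environment:
  From 500 m to 2700 m (environment, lower layer): cools by 9.3 × 2.2 = 20.46°C, giving -14.56°C.
  From 2700 m to 4000 m (environment, upper layer): cools by 9.1 × 1.3 = 11.83°C, giving -26.39°C.
T_parcel − T_env = -18.46 − (-26.39) = +7.93°C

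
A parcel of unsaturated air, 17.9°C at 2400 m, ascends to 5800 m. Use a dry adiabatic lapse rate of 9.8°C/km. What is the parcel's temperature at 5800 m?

-15.42°C

2400 → 5800 m (dry adiabatic, 9.8°C/km): ΔT = -9.8 × 3.4 = -33.32°C → T = -15.42°C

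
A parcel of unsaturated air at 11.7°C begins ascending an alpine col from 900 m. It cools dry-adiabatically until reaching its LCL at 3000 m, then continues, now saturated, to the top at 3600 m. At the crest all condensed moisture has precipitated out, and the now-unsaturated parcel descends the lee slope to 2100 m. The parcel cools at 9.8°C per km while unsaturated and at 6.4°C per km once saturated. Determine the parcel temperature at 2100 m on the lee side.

1.98°C

900–3000 m, dry: Δz = 2.1 km ⇒ ΔT = -20.58°C; T = -8.88°C
3000–3600 m, saturated: Δz = 0.6 km ⇒ ΔT = -3.84°C; T = -12.72°C
3600–2100 m, dry descent: Δz = 1.5 km ⇒ ΔT = +14.7°C; T = 1.98°C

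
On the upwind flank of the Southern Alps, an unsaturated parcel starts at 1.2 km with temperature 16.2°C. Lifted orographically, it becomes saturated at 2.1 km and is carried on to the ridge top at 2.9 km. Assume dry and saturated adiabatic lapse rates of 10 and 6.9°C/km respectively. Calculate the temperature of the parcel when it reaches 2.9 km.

1.68°C

1200 → 2100 m (dry, 10°C/km): ΔT = -10 × 0.9 = -9°C → T = 7.2°C
2100 → 2900 m (saturated, 6.9°C/km): ΔT = -6.9 × 0.8 = -5.52°C → T = 1.68°C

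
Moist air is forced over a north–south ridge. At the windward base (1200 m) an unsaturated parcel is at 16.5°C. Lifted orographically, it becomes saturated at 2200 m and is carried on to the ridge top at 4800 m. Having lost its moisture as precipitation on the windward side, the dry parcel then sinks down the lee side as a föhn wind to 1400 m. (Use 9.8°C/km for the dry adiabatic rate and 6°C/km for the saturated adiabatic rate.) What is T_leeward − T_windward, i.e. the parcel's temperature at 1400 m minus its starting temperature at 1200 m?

+7.92°C

Dry to 2200 m: -9.8 × 1 km = -9.8°C, so T = 6.7°C.
Saturated to 4800 m: -6 × 2.6 km = -15.6°C, so T = -8.9°C.
Dry descent to 1400 m: +9.8 × 3.4 km = +33.32°C, so T = 24.42°C.
Net change vs windward start: 24.42 − 16.5 = +7.92°C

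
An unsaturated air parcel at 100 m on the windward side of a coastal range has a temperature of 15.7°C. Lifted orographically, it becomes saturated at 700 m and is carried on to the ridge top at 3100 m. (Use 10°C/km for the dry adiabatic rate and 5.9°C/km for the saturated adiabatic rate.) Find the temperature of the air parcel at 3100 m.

From 100 m to 700 m (dry): cools by 10 × 0.6 = 6°C, giving 9.7°C.
From 700 m to 3100 m (saturated): cools by 5.9 × 2.4 = 14.16°C, giving -4.46°C.

-4.46°C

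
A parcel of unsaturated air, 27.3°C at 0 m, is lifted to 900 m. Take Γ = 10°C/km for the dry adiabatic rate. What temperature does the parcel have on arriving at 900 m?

18.3°C

0–900 m, dry adiabatic: Δz = 0.9 km ⇒ ΔT = -9°C; T = 18.3°C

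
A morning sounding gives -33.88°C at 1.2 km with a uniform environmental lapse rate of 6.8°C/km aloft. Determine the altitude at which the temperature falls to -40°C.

Height above start = (-33.88 − (-40)) / 6.8 = 0.9 km
Altitude = 1200 m + 900 m = 2100 m

2.1 km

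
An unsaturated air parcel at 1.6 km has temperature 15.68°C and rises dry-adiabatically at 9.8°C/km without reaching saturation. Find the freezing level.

Height above start = (15.68 − 0) / 9.8 = 1.6 km
Altitude = 1600 m + 1600 m = 3200 m

3.2 km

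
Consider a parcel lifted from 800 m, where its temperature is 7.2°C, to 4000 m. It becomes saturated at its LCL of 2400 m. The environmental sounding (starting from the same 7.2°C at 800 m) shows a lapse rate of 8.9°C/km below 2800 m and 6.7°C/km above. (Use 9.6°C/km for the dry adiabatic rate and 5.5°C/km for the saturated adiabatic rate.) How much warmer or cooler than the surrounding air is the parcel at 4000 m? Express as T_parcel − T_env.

Parcel:
  Dry to 2400 m: -9.6 × 1.6 km = -15.36°C, so T = -8.16°C.
  Saturated to 4000 m: -5.5 × 1.6 km = -8.8°C, so T = -16.96°C.
Environment:
  Environment, lower layer to 2800 m: -8.9 × 2 km = -17.8°C, so T = -10.6°C.
  Environment, upper layer to 4000 m: -6.7 × 1.2 km = -8.04°C, so T = -18.64°C.
T_parcel − T_env = -16.96 − (-18.64) = +1.68°C

+1.68°C (parcel warmer than environment)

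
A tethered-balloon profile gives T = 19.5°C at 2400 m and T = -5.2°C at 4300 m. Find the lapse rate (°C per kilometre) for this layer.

Γ = −ΔT/Δz = (19.5 − (-5.2)) / (4300 − 2400) m
  = 24.7°C / 1.9 km = 13°C/km

13°C/km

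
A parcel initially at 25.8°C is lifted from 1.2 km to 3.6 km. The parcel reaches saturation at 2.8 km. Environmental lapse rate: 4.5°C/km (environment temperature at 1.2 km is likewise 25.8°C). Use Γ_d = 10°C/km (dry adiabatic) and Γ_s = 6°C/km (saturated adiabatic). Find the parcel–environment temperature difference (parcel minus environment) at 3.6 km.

Parcel:
  Dry to 2800 m: -10 × 1.6 km = -16°C, so T = 9.8°C.
  Saturated to 3600 m: -6 × 0.8 km = -4.8°C, so T = 5°C.
Environment:
  Environment to 3600 m: -4.5 × 2.4 km = -10.8°C, so T = 15°C.
T_parcel − T_env = 5 − 15 = -10°C

-10°C (parcel cooler than environment)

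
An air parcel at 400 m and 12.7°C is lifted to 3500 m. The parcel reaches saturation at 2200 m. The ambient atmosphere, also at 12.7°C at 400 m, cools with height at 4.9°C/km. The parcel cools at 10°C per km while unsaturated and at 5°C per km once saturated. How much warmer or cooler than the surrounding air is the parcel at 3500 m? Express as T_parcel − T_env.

Parcel:
  400 → 2200 m (dry, 10°C/km): ΔT = -10 × 1.8 = -18°C → T = -5.3°C
  2200 → 3500 m (saturated, 5°C/km): ΔT = -5 × 1.3 = -6.5°C → T = -11.8°C
Environment:
  400 → 3500 m (environment, 4.9°C/km): ΔT = -4.9 × 3.1 = -15.19°C → T = -2.49°C
T_parcel − T_env = -11.8 − (-2.49) = -9.31°C

-9.31°C (parcel cooler than environment)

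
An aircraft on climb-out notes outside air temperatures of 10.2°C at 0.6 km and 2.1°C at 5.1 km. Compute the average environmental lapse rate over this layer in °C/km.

Γ = −ΔT/Δz = (10.2 − 2.1) / (5100 − 600) m
  = 8.1°C / 4.5 km = 1.8°C/km

1.8°C/km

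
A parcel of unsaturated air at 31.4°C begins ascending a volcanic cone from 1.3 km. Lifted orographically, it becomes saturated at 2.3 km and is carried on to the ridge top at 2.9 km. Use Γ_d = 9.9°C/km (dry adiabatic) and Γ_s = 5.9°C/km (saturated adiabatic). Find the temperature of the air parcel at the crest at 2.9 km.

Dry to 2300 m: -9.9 × 1 km = -9.9°C, so T = 21.5°C.
Saturated to 2900 m: -5.9 × 0.6 km = -3.54°C, so T = 17.96°C.

17.96°C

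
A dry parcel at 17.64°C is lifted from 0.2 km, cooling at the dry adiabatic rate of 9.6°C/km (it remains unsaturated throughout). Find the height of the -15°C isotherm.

Height above start = (17.64 − (-15)) / 9.6 = 3.4 km
Altitude = 200 m + 3400 m = 3600 m

3.6 km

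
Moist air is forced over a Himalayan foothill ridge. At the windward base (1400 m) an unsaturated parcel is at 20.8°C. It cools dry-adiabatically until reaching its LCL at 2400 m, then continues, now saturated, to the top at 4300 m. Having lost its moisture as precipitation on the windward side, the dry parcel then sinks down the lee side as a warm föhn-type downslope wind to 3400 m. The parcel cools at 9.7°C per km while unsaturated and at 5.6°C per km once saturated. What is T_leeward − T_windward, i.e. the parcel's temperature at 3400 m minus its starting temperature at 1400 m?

From 1400 m to 2400 m (dry): cools by 9.7 × 1 = 9.7°C, giving 11.1°C.
From 2400 m to 4300 m (saturated): cools by 5.6 × 1.9 = 10.64°C, giving 0.46°C.
From 4300 m to 3400 m (dry descent): warms by 9.7 × 0.9 = 8.73°C, giving 9.19°C.
Net change vs windward start: 9.19 − 20.8 = -11.61°C

-11.61°C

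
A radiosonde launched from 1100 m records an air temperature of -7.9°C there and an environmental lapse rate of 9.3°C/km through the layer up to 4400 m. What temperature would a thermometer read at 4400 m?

-38.59°C

Environmental to 4400 m: -9.3 × 3.3 km = -30.69°C, so T = -38.59°C.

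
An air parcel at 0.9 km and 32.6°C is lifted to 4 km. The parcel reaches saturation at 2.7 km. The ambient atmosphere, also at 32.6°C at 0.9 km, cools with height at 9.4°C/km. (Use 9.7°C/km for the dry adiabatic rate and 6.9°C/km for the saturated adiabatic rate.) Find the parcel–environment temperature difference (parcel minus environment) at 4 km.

+2.71°C (parcel warmer than environment)

Parcel:
  900–2700 m, dry: Δz = 1.8 km ⇒ ΔT = -17.46°C; T = 15.14°C
  2700–4000 m, saturated: Δz = 1.3 km ⇒ ΔT = -8.97°C; T = 6.17°C
Environment:
  900–4000 m, environment: Δz = 3.1 km ⇒ ΔT = -29.14°C; T = 3.46°C
T_parcel − T_env = 6.17 − 3.46 = +2.71°C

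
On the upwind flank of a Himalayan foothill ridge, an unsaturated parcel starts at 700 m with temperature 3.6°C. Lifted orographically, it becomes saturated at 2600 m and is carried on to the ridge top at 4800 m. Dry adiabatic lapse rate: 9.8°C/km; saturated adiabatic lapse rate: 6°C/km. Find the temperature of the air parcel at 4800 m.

From 700 m to 2600 m (dry): cools by 9.8 × 1.9 = 18.62°C, giving -15.02°C.
From 2600 m to 4800 m (saturated): cools by 6 × 2.2 = 13.2°C, giving -28.22°C.

-28.22°C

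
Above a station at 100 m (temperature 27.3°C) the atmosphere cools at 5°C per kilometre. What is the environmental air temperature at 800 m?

100–800 m, environmental: Δz = 0.7 km ⇒ ΔT = -3.5°C; T = 23.8°C

23.8°C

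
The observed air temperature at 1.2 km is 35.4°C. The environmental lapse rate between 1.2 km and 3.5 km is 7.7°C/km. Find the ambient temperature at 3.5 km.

17.69°C

Environmental to 3500 m: -7.7 × 2.3 km = -17.71°C, so T = 17.69°C.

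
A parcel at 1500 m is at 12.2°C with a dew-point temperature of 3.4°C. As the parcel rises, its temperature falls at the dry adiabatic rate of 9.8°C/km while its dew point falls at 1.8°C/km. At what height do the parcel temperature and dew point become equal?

T and T_d converge at 9.8 − 1.8 = 8°C per km
Height above start = (12.2 − 3.4) / 8 = 1.1 km
LCL altitude = 1500 m + 1100 m = 2600 m

2600 m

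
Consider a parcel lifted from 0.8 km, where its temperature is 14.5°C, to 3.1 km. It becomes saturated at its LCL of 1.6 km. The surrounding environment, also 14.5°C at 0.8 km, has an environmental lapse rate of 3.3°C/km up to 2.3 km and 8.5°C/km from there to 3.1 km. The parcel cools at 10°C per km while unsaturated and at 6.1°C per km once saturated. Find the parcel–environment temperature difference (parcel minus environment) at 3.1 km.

-5.4°C (parcel cooler than environment)

Parcel:
  800 → 1600 m (dry, 10°C/km): ΔT = -10 × 0.8 = -8°C → T = 6.5°C
  1600 → 3100 m (saturated, 6.1°C/km): ΔT = -6.1 × 1.5 = -9.15°C → T = -2.65°C
Environment:
  800 → 2300 m (environment, lower layer, 3.3°C/km): ΔT = -3.3 × 1.5 = -4.95°C → T = 9.55°C
  2300 → 3100 m (environment, upper layer, 8.5°C/km): ΔT = -8.5 × 0.8 = -6.8°C → T = 2.75°C
T_parcel − T_env = -2.65 − 2.75 = -5.4°C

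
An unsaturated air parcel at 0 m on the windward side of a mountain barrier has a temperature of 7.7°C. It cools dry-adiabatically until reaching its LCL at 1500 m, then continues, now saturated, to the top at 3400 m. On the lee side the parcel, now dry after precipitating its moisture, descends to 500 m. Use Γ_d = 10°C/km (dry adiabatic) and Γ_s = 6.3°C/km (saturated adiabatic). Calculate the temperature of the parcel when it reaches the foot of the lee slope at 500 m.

Dry to 1500 m: -10 × 1.5 km = -15°C, so T = -7.3°C.
Saturated to 3400 m: -6.3 × 1.9 km = -11.97°C, so T = -19.27°C.
Dry descent to 500 m: +10 × 2.9 km = +29°C, so T = 9.73°C.

9.73°C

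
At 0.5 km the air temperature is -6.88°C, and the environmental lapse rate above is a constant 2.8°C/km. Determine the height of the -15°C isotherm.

Height above start = (-6.88 − (-15)) / 2.8 = 2.9 km
Altitude = 500 m + 2900 m = 3400 m

3.4 km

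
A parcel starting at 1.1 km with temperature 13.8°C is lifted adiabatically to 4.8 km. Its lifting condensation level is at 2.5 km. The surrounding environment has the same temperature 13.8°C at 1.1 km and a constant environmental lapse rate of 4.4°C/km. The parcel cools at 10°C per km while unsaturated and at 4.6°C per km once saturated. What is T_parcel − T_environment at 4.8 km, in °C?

-8.3°C (parcel cooler than environment)

Parcel:
  1100 → 2500 m (dry, 10°C/km): ΔT = -10 × 1.4 = -14°C → T = -0.2°C
  2500 → 4800 m (saturated, 4.6°C/km): ΔT = -4.6 × 2.3 = -10.58°C → T = -10.78°C
Environment:
  1100 → 4800 m (environment, 4.4°C/km): ΔT = -4.4 × 3.7 = -16.28°C → T = -2.48°C
T_parcel − T_env = -10.78 − (-2.48) = -8.3°C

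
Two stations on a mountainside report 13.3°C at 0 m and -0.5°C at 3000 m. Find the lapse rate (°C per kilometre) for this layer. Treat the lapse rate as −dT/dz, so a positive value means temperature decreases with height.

Γ = −ΔT/Δz = (13.3 − (-0.5)) / (3000 − 0) m
  = 13.8°C / 3 km = 4.6°C/km

4.6°C/km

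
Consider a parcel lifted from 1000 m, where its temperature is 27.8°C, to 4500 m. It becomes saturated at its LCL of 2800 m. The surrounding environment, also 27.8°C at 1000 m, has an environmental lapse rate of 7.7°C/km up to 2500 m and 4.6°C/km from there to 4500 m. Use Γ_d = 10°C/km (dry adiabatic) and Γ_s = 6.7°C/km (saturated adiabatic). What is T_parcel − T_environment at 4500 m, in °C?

Parcel:
  Dry to 2800 m: -10 × 1.8 km = -18°C, so T = 9.8°C.
  Saturated to 4500 m: -6.7 × 1.7 km = -11.39°C, so T = -1.59°C.
Environment:
  Environment, lower layer to 2500 m: -7.7 × 1.5 km = -11.55°C, so T = 16.25°C.
  Environment, upper layer to 4500 m: -4.6 × 2 km = -9.2°C, so T = 7.05°C.
T_parcel − T_env = -1.59 − 7.05 = -8.64°C

-8.64°C (parcel cooler than environment)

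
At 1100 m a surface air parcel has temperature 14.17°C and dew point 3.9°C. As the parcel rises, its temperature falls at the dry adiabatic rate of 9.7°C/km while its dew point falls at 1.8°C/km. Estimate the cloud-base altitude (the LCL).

T and T_d converge at 9.7 − 1.8 = 7.9°C per km
Height above start = (14.17 − 3.9) / 7.9 = 1.3 km
LCL altitude = 1100 m + 1300 m = 2400 m

2400 m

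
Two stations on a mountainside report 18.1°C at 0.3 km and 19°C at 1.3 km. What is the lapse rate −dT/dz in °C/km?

-0.9°C/km

Γ = −ΔT/Δz = (18.1 − 19) / (1300 − 300) m
  = -0.9°C / 1 km = -0.9°C/km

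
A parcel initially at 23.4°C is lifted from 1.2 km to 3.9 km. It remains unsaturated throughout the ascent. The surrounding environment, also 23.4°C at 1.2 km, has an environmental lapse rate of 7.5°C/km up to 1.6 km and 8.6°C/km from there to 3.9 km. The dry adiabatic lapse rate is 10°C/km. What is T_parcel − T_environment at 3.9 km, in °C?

-4.22°C (parcel cooler than environment)

Parcel:
  Dry to 3900 m: -10 × 2.7 km = -27°C, so T = -3.6°C.
Environment:
  Environment, lower layer to 1600 m: -7.5 × 0.4 km = -3°C, so T = 20.4°C.
  Environment, upper layer to 3900 m: -8.6 × 2.3 km = -19.78°C, so T = 0.62°C.
T_parcel − T_env = -3.6 − 0.62 = -4.22°C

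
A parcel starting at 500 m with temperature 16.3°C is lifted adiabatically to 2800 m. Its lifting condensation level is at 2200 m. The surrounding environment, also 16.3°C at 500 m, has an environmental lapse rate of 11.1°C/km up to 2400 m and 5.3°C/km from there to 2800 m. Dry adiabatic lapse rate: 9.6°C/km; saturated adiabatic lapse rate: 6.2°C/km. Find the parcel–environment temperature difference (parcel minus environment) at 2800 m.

Parcel:
  500–2200 m, dry: Δz = 1.7 km ⇒ ΔT = -16.32°C; T = -0.02°C
  2200–2800 m, saturated: Δz = 0.6 km ⇒ ΔT = -3.72°C; T = -3.74°C
Environment:
  500–2400 m, environment, lower layer: Δz = 1.9 km ⇒ ΔT = -21.09°C; T = -4.79°C
  2400–2800 m, environment, upper layer: Δz = 0.4 km ⇒ ΔT = -2.12°C; T = -6.91°C
T_parcel − T_env = -3.74 − (-6.91) = +3.17°C

+3.17°C (parcel warmer than environment)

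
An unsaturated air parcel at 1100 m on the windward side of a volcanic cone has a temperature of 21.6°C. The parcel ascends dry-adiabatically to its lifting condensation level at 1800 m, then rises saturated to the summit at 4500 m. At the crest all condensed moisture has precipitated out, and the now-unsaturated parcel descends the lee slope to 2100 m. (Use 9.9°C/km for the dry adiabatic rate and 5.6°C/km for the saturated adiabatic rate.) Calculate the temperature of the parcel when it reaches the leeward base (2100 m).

1100–1800 m, dry: Δz = 0.7 km ⇒ ΔT = -6.93°C; T = 14.67°C
1800–4500 m, saturated: Δz = 2.7 km ⇒ ΔT = -15.12°C; T = -0.45°C
4500–2100 m, dry descent: Δz = 2.4 km ⇒ ΔT = +23.76°C; T = 23.31°C

23.31°C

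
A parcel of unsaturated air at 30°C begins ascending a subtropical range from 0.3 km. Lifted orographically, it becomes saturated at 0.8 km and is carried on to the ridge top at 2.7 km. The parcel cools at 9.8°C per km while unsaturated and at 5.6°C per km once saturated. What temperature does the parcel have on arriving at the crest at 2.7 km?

14.46°C

Dry to 800 m: -9.8 × 0.5 km = -4.9°C, so T = 25.1°C.
Saturated to 2700 m: -5.6 × 1.9 km = -10.64°C, so T = 14.46°C.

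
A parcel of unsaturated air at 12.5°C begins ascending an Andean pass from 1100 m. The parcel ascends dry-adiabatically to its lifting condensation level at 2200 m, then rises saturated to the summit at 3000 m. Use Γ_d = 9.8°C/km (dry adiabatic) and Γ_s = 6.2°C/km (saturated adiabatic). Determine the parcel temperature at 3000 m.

Dry to 2200 m: -9.8 × 1.1 km = -10.78°C, so T = 1.72°C.
Saturated to 3000 m: -6.2 × 0.8 km = -4.96°C, so T = -3.24°C.

-3.24°C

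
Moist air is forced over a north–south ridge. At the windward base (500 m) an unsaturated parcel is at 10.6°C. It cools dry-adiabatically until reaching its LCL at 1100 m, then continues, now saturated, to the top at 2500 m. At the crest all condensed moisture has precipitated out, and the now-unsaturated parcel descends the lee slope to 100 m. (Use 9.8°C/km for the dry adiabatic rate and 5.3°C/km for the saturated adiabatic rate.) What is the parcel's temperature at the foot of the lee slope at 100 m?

500 → 1100 m (dry, 9.8°C/km): ΔT = -9.8 × 0.6 = -5.88°C → T = 4.72°C
1100 → 2500 m (saturated, 5.3°C/km): ΔT = -5.3 × 1.4 = -7.42°C → T = -2.7°C
2500 → 100 m (dry descent, 9.8°C/km): ΔT = +9.8 × 2.4 = +23.52°C → T = 20.82°C

20.82°C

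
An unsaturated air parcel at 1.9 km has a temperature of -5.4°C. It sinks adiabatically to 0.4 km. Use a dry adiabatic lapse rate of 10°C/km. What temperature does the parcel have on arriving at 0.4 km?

9.6°C

1900–400 m, dry adiabatic: Δz = 1.5 km ⇒ ΔT = +15°C; T = 9.6°C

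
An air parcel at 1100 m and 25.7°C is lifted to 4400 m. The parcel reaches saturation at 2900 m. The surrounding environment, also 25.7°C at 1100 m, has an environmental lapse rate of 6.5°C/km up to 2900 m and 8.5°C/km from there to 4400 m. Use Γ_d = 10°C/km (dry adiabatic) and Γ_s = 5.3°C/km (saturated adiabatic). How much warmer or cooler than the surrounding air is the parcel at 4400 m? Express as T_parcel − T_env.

Parcel:
  From 1100 m to 2900 m (dry): cools by 10 × 1.8 = 18°C, giving 7.7°C.
  From 2900 m to 4400 m (saturated): cools by 5.3 × 1.5 = 7.95°C, giving -0.25°C.
Environment:
  From 1100 m to 2900 m (environment, lower layer): cools by 6.5 × 1.8 = 11.7°C, giving 14°C.
  From 2900 m to 4400 m (environment, upper layer): cools by 8.5 × 1.5 = 12.75°C, giving 1.25°C.
T_parcel − T_env = -0.25 − 1.25 = -1.5°C

-1.5°C (parcel cooler than environment)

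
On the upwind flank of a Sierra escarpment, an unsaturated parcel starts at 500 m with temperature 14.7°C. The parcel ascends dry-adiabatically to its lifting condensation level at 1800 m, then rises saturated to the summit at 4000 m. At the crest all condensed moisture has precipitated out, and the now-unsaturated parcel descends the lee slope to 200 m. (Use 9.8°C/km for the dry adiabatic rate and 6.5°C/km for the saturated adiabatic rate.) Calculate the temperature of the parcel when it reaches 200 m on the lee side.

24.9°C

Dry to 1800 m: -9.8 × 1.3 km = -12.74°C, so T = 1.96°C.
Saturated to 4000 m: -6.5 × 2.2 km = -14.3°C, so T = -12.34°C.
Dry descent to 200 m: +9.8 × 3.8 km = +37.24°C, so T = 24.9°C.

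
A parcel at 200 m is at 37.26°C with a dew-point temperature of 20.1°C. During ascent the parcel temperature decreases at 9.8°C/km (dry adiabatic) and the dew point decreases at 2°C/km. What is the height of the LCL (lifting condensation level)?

T and T_d converge at 9.8 − 2 = 7.8°C per km
Height above start = (37.26 − 20.1) / 7.8 = 2.2 km
LCL altitude = 200 m + 2200 m = 2400 m

2400 m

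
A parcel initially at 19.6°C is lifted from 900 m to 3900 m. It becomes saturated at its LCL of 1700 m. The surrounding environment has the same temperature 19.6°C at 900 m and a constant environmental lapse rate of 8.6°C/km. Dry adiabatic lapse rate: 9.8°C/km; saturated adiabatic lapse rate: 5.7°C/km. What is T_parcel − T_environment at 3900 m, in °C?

+5.42°C (parcel warmer than environment)

Parcel:
  Dry to 1700 m: -9.8 × 0.8 km = -7.84°C, so T = 11.76°C.
  Saturated to 3900 m: -5.7 × 2.2 km = -12.54°C, so T = -0.78°C.
Environment:
  Environment to 3900 m: -8.6 × 3 km = -25.8°C, so T = -6.2°C.
T_parcel − T_env = -0.78 − (-6.2) = +5.42°C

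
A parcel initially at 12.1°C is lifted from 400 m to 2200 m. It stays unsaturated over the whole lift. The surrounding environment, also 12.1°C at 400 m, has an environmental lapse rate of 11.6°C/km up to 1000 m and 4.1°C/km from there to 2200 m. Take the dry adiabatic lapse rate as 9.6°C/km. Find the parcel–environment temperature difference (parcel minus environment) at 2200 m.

-5.4°C (parcel cooler than environment)

Parcel:
  From 400 m to 2200 m (dry): cools by 9.6 × 1.8 = 17.28°C, giving -5.18°C.
Environment:
  From 400 m to 1000 m (environment, lower layer): cools by 11.6 × 0.6 = 6.96°C, giving 5.14°C.
  From 1000 m to 2200 m (environment, upper layer): cools by 4.1 × 1.2 = 4.92°C, giving 0.22°C.
T_parcel − T_env = -5.18 − 0.22 = -5.4°C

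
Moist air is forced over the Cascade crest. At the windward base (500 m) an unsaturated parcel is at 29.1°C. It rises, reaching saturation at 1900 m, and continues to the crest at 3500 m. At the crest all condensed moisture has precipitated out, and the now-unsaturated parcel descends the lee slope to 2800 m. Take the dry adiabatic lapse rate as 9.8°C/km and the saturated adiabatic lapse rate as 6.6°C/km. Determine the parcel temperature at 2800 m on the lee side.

500 → 1900 m (dry, 9.8°C/km): ΔT = -9.8 × 1.4 = -13.72°C → T = 15.38°C
1900 → 3500 m (saturated, 6.6°C/km): ΔT = -6.6 × 1.6 = -10.56°C → T = 4.82°C
3500 → 2800 m (dry descent, 9.8°C/km): ΔT = +9.8 × 0.7 = +6.86°C → T = 11.68°C

11.68°C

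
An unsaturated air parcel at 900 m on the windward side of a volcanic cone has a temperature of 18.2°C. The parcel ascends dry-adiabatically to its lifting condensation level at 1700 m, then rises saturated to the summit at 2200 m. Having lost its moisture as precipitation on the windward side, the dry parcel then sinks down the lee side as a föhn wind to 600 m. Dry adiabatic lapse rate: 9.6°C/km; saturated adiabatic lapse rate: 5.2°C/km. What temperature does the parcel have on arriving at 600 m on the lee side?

Dry to 1700 m: -9.6 × 0.8 km = -7.68°C, so T = 10.52°C.
Saturated to 2200 m: -5.2 × 0.5 km = -2.6°C, so T = 7.92°C.
Dry descent to 600 m: +9.6 × 1.6 km = +15.36°C, so T = 23.28°C.

23.28°C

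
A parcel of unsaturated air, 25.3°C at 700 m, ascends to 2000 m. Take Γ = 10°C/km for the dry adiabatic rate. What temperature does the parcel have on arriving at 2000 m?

700–2000 m, dry adiabatic: Δz = 1.3 km ⇒ ΔT = -13°C; T = 12.3°C

12.3°C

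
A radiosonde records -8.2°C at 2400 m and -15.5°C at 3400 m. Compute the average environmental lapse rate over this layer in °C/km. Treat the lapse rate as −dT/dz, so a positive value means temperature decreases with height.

Γ = −ΔT/Δz = (-8.2 − (-15.5)) / (3400 − 2400) m
  = 7.3°C / 1 km = 7.3°C/km

7.3°C/km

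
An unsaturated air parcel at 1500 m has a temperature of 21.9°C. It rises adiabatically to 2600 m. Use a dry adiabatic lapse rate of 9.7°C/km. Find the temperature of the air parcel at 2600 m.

11.23°C

1500–2600 m, dry adiabatic: Δz = 1.1 km ⇒ ΔT = -10.67°C; T = 11.23°C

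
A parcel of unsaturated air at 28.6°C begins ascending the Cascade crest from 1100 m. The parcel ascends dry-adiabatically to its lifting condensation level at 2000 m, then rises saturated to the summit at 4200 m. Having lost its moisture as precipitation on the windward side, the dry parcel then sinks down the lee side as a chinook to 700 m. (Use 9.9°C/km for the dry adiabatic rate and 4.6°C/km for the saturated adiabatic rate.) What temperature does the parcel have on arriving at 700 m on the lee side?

44.22°C

From 1100 m to 2000 m (dry): cools by 9.9 × 0.9 = 8.91°C, giving 19.69°C.
From 2000 m to 4200 m (saturated): cools by 4.6 × 2.2 = 10.12°C, giving 9.57°C.
From 4200 m to 700 m (dry descent): warms by 9.9 × 3.5 = 34.65°C, giving 44.22°C.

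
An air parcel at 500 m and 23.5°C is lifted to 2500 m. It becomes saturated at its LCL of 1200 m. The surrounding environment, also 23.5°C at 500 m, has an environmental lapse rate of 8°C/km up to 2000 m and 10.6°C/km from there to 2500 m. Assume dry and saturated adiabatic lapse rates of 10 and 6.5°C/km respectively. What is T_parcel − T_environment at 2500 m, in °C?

+1.85°C (parcel warmer than environment)

Parcel:
  Dry to 1200 m: -10 × 0.7 km = -7°C, so T = 16.5°C.
  Saturated to 2500 m: -6.5 × 1.3 km = -8.45°C, so T = 8.05°C.
Environment:
  Environment, lower layer to 2000 m: -8 × 1.5 km = -12°C, so T = 11.5°C.
  Environment, upper layer to 2500 m: -10.6 × 0.5 km = -5.3°C, so T = 6.2°C.
T_parcel − T_env = 8.05 − 6.2 = +1.85°C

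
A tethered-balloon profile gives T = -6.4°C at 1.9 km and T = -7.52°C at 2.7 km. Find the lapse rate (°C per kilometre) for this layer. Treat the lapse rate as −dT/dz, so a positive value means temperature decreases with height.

Γ = −ΔT/Δz = (-6.4 − (-7.52)) / (2700 − 1900) m
  = 1.12°C / 0.8 km = 1.4°C/km

1.4°C/km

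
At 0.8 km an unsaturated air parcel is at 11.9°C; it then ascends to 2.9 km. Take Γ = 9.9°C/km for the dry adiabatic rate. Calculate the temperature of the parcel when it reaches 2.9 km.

-8.89°C

800–2900 m, dry adiabatic: Δz = 2.1 km ⇒ ΔT = -20.79°C; T = -8.89°C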